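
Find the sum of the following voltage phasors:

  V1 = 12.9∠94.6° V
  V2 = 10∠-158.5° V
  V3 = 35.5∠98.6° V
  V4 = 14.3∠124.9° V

Step 1 — Convert each phasor to rectangular form:
  V1 = 12.9·(cos(94.6°) + j·sin(94.6°)) = -1.035 + j12.86 V
  V2 = 10·(cos(-158.5°) + j·sin(-158.5°)) = -9.304 - j3.665 V
  V3 = 35.5·(cos(98.6°) + j·sin(98.6°)) = -5.309 + j35.1 V
  V4 = 14.3·(cos(124.9°) + j·sin(124.9°)) = -8.182 + j11.73 V
Step 2 — Sum components: V_total = -23.83 + j56.02 V.
Step 3 — Convert to polar: |V_total| = 60.88 V, ∠V_total = 113.0°.

V_total = 60.88∠113.0° V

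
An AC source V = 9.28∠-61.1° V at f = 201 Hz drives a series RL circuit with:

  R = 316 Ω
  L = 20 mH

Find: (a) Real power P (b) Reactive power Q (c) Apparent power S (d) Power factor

Step 1 — Angular frequency: ω = 2π·f = 2π·201 = 1263 rad/s.
Step 2 — Component impedances:
  R: Z = R = 316 Ω
  L: Z = jωL = j·1263·0.02 = 0 + j25.26 Ω
Step 3 — Series combination: Z_total = R + L = 316 + j25.26 Ω = 317∠4.6° Ω.
Step 4 — Source phasor: V = 9.28∠-61.1° V = 4.485 - j8.124 V.
Step 5 — Current: I = V / Z = 0.01206 - j0.02667 A = 0.02927∠-65.7° A.
Step 6 — Complex power: S = V·I* = 0.2708 + j0.02165 VA.
Step 7 — Real power: P = Re(S) = 0.2708 W.
Step 8 — Reactive power: Q = Im(S) = 0.02165 VAR.
Step 9 — Apparent power: |S| = 0.2717 VA.
Step 10 — Power factor: PF = P/|S| = 0.9968 (lagging).

(a) P = 0.2708 W  (b) Q = 0.02165 VAR  (c) S = 0.2717 VA  (d) PF = 0.9968 (lagging)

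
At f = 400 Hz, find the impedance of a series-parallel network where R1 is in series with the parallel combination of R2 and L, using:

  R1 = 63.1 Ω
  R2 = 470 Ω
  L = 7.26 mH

Step 1 — Angular frequency: ω = 2π·f = 2π·400 = 2513 rad/s.
Step 2 — Component impedances:
  R1: Z = R = 63.1 Ω
  R2: Z = R = 470 Ω
  L: Z = jωL = j·2513·0.00726 = 0 + j18.25 Ω
Step 3 — Parallel branch: R2 || L = 1/(1/R2 + 1/L) = 0.7073 + j18.22 Ω.
Step 4 — Series with R1: Z_total = R1 + (R2 || L) = 63.81 + j18.22 Ω = 66.36∠15.9° Ω.

Z = 63.81 + j18.22 Ω = 66.36∠15.9° Ω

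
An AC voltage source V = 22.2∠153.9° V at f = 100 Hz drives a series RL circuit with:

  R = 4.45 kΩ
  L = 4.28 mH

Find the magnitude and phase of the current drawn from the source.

Step 1 — Angular frequency: ω = 2π·f = 2π·100 = 628.3 rad/s.
Step 2 — Component impedances:
  R: Z = R = 4450 Ω
  L: Z = jωL = j·628.3·0.00428 = 0 + j2.689 Ω
Step 3 — Series combination: Z_total = R + L = 4450 + j2.689 Ω = 4450∠0.0° Ω.
Step 4 — Source phasor: V = 22.2∠153.9° V = -19.94 + j9.767 V.
Step 5 — Ohm's law: I = V / Z_total = (-19.94 + j9.767) / (4450 + j2.689) = -0.004479 + j0.002197 A.
Step 6 — Convert to polar: |I| = 0.004989 A, ∠I = 153.9°.

I = 0.004989∠153.9° A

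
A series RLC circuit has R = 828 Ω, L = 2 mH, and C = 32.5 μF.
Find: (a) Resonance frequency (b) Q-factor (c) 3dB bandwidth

Step 1 — Resonance: ω₀ = 1/√(LC) = 1/√(0.002·3.25e-05) = 3922 rad/s.
Step 2 — f₀ = ω₀/(2π) = 624.3 Hz.
Step 3 — Series Q: Q = ω₀L/R = 3922·0.002/828 = 0.009474.
Step 4 — Bandwidth: Δω = ω₀/Q = 4.14e+05 rad/s; BW = Δω/(2π) = 6.589e+04 Hz.

(a) f₀ = 624.3 Hz  (b) Q = 0.009474  (c) BW = 6.589e+04 Hz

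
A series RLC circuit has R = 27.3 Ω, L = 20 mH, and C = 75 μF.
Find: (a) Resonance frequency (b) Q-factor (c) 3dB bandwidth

Step 1 — Resonance: ω₀ = 1/√(LC) = 1/√(0.02·7.5e-05) = 816.5 rad/s.
Step 2 — f₀ = ω₀/(2π) = 129.9 Hz.
Step 3 — Series Q: Q = ω₀L/R = 816.5·0.02/27.3 = 0.5982.
Step 4 — Bandwidth: Δω = ω₀/Q = 1365 rad/s; BW = Δω/(2π) = 217.2 Hz.

(a) f₀ = 129.9 Hz  (b) Q = 0.5982  (c) BW = 217.2 Hz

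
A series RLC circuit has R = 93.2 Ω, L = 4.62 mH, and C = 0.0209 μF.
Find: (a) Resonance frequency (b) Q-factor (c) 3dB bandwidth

Step 1 — Resonance: ω₀ = 1/√(LC) = 1/√(0.00462·2.09e-08) = 1.018e+05 rad/s.
Step 2 — f₀ = ω₀/(2π) = 1.62e+04 Hz.
Step 3 — Series Q: Q = ω₀L/R = 1.018e+05·0.00462/93.2 = 5.045.
Step 4 — Bandwidth: Δω = ω₀/Q = 2.017e+04 rad/s; BW = Δω/(2π) = 3211 Hz.

(a) f₀ = 1.62e+04 Hz  (b) Q = 5.045  (c) BW = 3211 Hz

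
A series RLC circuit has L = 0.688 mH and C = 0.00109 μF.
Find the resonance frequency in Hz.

Step 1 — Resonance condition Im(Z)=0 gives ω₀ = 1/√(LC).
Step 2 — ω₀ = 1/√(0.000688·1.09e-09) = 1.155e+06 rad/s.
Step 3 — f₀ = ω₀/(2π) = 1.838e+05 Hz.

f₀ = 1.838e+05 Hz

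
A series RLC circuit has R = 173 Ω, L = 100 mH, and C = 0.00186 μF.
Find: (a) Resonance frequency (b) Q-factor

Step 1 — Resonance condition Im(Z)=0 gives ω₀ = 1/√(LC).
Step 2 — ω₀ = 1/√(0.1·1.86e-09) = 7.332e+04 rad/s.
Step 3 — f₀ = ω₀/(2π) = 1.167e+04 Hz.
Step 4 — Series Q: Q = ω₀L/R = 7.332e+04·0.1/173 = 42.38.

(a) f₀ = 1.167e+04 Hz  (b) Q = 42.38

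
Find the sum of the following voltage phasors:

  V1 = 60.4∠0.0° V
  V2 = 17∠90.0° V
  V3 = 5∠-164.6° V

Step 1 — Convert each phasor to rectangular form:
  V1 = 60.4·(cos(0.0°) + j·sin(0.0°)) = 60.4 V
  V2 = 17·(cos(90.0°) + j·sin(90.0°)) = 0 + j17 V
  V3 = 5·(cos(-164.6°) + j·sin(-164.6°)) = -4.82 - j1.328 V
Step 2 — Sum components: V_total = 55.58 + j15.67 V.
Step 3 — Convert to polar: |V_total| = 57.75 V, ∠V_total = 15.7°.

V_total = 57.75∠15.7° V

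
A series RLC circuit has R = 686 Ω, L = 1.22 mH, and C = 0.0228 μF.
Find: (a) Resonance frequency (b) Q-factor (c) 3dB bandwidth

Step 1 — Resonance: ω₀ = 1/√(LC) = 1/√(0.00122·2.28e-08) = 1.896e+05 rad/s.
Step 2 — f₀ = ω₀/(2π) = 3.018e+04 Hz.
Step 3 — Series Q: Q = ω₀L/R = 1.896e+05·0.00122/686 = 0.3372.
Step 4 — Bandwidth: Δω = ω₀/Q = 5.623e+05 rad/s; BW = Δω/(2π) = 8.949e+04 Hz.

(a) f₀ = 3.018e+04 Hz  (b) Q = 0.3372  (c) BW = 8.949e+04 Hz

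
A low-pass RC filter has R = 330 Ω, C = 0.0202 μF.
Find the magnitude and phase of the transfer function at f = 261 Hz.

Step 1 — Angular frequency: ω = 2π·261 = 1640 rad/s.
Step 2 — Transfer function: H(jω) = 1/(1 + jωRC).
Step 3 — Denominator: 1 + jωRC = 1 + j·1640·330·2.02e-08 = 1 + j0.01093.
Step 4 — H = 0.9999 - j0.01093.
Step 5 — Magnitude: |H| = 0.9999 (-0.0 dB); phase: φ = -0.6°.

|H| = 0.9999 (-0.0 dB), φ = -0.6°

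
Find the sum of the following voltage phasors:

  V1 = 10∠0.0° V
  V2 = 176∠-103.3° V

Step 1 — Convert each phasor to rectangular form:
  V1 = 10·(cos(0.0°) + j·sin(0.0°)) = 10 V
  V2 = 176·(cos(-103.3°) + j·sin(-103.3°)) = -40.49 - j171.3 V
Step 2 — Sum components: V_total = -30.49 - j171.3 V.
Step 3 — Convert to polar: |V_total| = 174 V, ∠V_total = -100.1°.

V_total = 174∠-100.1° V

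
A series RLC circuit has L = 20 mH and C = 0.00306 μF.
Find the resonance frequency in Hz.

Step 1 — Resonance condition Im(Z)=0 gives ω₀ = 1/√(LC).
Step 2 — ω₀ = 1/√(0.02·3.06e-09) = 1.278e+05 rad/s.
Step 3 — f₀ = ω₀/(2π) = 2.034e+04 Hz.

f₀ = 2.034e+04 Hz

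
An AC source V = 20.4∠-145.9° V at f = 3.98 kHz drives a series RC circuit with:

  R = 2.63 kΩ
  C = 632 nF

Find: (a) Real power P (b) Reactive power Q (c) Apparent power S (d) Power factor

Step 1 — Angular frequency: ω = 2π·f = 2π·3980 = 2.501e+04 rad/s.
Step 2 — Component impedances:
  R: Z = R = 2630 Ω
  C: Z = 1/(jωC) = -j/(ω·C) = 0 - j63.27 Ω
Step 3 — Series combination: Z_total = R + C = 2630 - j63.27 Ω = 2631∠-1.4° Ω.
Step 4 — Source phasor: V = 20.4∠-145.9° V = -16.89 - j11.44 V.
Step 5 — Current: I = V / Z = -0.006315 - j0.004501 A = 0.007754∠-144.5° A.
Step 6 — Complex power: S = V·I* = 0.1581 - j0.003805 VA.
Step 7 — Real power: P = Re(S) = 0.1581 W.
Step 8 — Reactive power: Q = Im(S) = -0.003805 VAR.
Step 9 — Apparent power: |S| = 0.1582 VA.
Step 10 — Power factor: PF = P/|S| = 0.9997 (leading).

(a) P = 0.1581 W  (b) Q = -0.003805 VAR  (c) S = 0.1582 VA  (d) PF = 0.9997 (leading)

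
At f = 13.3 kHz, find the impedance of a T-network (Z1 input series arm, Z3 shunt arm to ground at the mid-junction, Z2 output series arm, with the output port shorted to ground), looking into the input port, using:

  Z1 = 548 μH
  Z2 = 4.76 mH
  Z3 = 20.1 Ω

Step 1 — Angular frequency: ω = 2π·f = 2π·1.33e+04 = 8.357e+04 rad/s.
Step 2 — Component impedances:
  Z1: Z = jωL = j·8.357e+04·0.000548 = 0 + j45.79 Ω
  Z2: Z = jωL = j·8.357e+04·0.00476 = 0 + j397.8 Ω
  Z3: Z = R = 20.1 Ω
Step 3 — With the output port shorted to ground, the output series arm Z2 runs from the junction to ground; the shunt arm Z3 also runs from the junction to ground. They appear in parallel: Z3 || Z2 = 20.05 + j1.013 Ω.
Step 4 — Series with input arm Z1: Z_in = Z1 + (Z3 || Z2) = 20.05 + j46.81 Ω = 50.92∠66.8° Ω.

Z = 20.05 + j46.81 Ω = 50.92∠66.8° Ω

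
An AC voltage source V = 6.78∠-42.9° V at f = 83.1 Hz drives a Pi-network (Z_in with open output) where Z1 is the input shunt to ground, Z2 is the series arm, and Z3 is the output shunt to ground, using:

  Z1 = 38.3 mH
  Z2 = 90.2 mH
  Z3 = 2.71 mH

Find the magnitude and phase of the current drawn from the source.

Step 1 — Angular frequency: ω = 2π·f = 2π·83.1 = 522.1 rad/s.
Step 2 — Component impedances:
  Z1: Z = jωL = j·522.1·0.0383 = 0 + j20 Ω
  Z2: Z = jωL = j·522.1·0.0902 = 0 + j47.1 Ω
  Z3: Z = jωL = j·522.1·0.00271 = 0 + j1.415 Ω
Step 3 — With open output, the series arm Z2 and the output shunt Z3 appear in series to ground: Z2 + Z3 = 0 + j48.51 Ω.
Step 4 — Parallel with input shunt Z1: Z_in = Z1 || (Z2 + Z3) = 0 + j14.16 Ω = 14.16∠90.0° Ω.
Step 5 — Source phasor: V = 6.78∠-42.9° V = 4.967 - j4.615 V.
Step 6 — Ohm's law: I = V / Z_total = (4.967 - j4.615) / (0 + j14.16) = -0.3259 - j0.3507 A.
Step 7 — Convert to polar: |I| = 0.4788 A, ∠I = -132.9°.

I = 0.4788∠-132.9° A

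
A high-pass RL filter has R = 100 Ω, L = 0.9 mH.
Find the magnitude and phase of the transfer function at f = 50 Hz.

Step 1 — Angular frequency: ω = 2π·50 = 314.2 rad/s.
Step 2 — Transfer function: H(jω) = jωL/(R + jωL).
Step 3 — Numerator jωL = j·0.2827; denominator R + jωL = 100 + j0.2827.
Step 4 — H = 7.994e-06 + j0.002827.
Step 5 — Magnitude: |H| = 0.002827 (-51.0 dB); phase: φ = 89.8°.

|H| = 0.002827 (-51.0 dB), φ = 89.8°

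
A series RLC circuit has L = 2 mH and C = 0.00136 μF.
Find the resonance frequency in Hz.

Step 1 — Resonance condition Im(Z)=0 gives ω₀ = 1/√(LC).
Step 2 — ω₀ = 1/√(0.002·1.36e-09) = 6.063e+05 rad/s.
Step 3 — f₀ = ω₀/(2π) = 9.65e+04 Hz.

f₀ = 9.65e+04 Hz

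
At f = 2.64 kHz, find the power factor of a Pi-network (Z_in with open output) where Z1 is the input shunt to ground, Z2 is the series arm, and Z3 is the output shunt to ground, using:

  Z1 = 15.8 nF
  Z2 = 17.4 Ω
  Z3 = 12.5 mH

Step 1 — Angular frequency: ω = 2π·f = 2π·2640 = 1.659e+04 rad/s.
Step 2 — Component impedances:
  Z1: Z = 1/(jωC) = -j/(ω·C) = 0 - j3816 Ω
  Z2: Z = R = 17.4 Ω
  Z3: Z = jωL = j·1.659e+04·0.0125 = 0 + j207.3 Ω
Step 3 — With open output, the series arm Z2 and the output shunt Z3 appear in series to ground: Z2 + Z3 = 17.4 + j207.3 Ω.
Step 4 — Parallel with input shunt Z1: Z_in = Z1 || (Z2 + Z3) = 19.46 + j219.2 Ω = 220∠84.9° Ω.
Step 5 — Power factor: PF = cos(φ) = Re(Z)/|Z| = 19.457/220.03 = 0.08843.
Step 6 — Type: Im(Z) = 219.2 ⇒ lagging (phase φ = 84.9°).

PF = 0.08843 (lagging, φ = 84.9°)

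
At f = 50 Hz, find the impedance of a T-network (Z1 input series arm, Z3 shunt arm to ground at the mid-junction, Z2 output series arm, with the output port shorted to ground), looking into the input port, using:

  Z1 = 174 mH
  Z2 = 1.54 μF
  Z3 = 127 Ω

Step 1 — Angular frequency: ω = 2π·f = 2π·50 = 314.2 rad/s.
Step 2 — Component impedances:
  Z1: Z = jωL = j·314.2·0.174 = 0 + j54.66 Ω
  Z2: Z = 1/(jωC) = -j/(ω·C) = 0 - j2067 Ω
  Z3: Z = R = 127 Ω
Step 3 — With the output port shorted to ground, the output series arm Z2 runs from the junction to ground; the shunt arm Z3 also runs from the junction to ground. They appear in parallel: Z3 || Z2 = 126.5 - j7.774 Ω.
Step 4 — Series with input arm Z1: Z_in = Z1 + (Z3 || Z2) = 126.5 + j46.89 Ω = 134.9∠20.3° Ω.

Z = 126.5 + j46.89 Ω = 134.9∠20.3° Ω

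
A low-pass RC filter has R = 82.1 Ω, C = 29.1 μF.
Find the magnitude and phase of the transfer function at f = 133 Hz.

Step 1 — Angular frequency: ω = 2π·133 = 835.7 rad/s.
Step 2 — Transfer function: H(jω) = 1/(1 + jωRC).
Step 3 — Denominator: 1 + jωRC = 1 + j·835.7·82.1·2.91e-05 = 1 + j1.996.
Step 4 — H = 0.2006 - j0.4004.
Step 5 — Magnitude: |H| = 0.4478 (-7.0 dB); phase: φ = -63.4°.

|H| = 0.4478 (-7.0 dB), φ = -63.4°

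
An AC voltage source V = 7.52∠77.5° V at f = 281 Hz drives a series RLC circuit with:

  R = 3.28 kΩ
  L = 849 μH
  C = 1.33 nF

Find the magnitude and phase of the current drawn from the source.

Step 1 — Angular frequency: ω = 2π·f = 2π·281 = 1766 rad/s.
Step 2 — Component impedances:
  R: Z = R = 3280 Ω
  L: Z = jωL = j·1766·0.000849 = 0 + j1.499 Ω
  C: Z = 1/(jωC) = -j/(ω·C) = 0 - j4.259e+05 Ω
Step 3 — Series combination: Z_total = R + L + C = 3280 - j4.259e+05 Ω = 4.259e+05∠-89.6° Ω.
Step 4 — Source phasor: V = 7.52∠77.5° V = 1.628 + j7.342 V.
Step 5 — Ohm's law: I = V / Z_total = (1.628 + j7.342) / (3280 - j4.259e+05) = -1.721e-05 + j3.955e-06 A.
Step 6 — Convert to polar: |I| = 1.766e-05 A, ∠I = 167.1°.

I = 1.766e-05∠167.1° A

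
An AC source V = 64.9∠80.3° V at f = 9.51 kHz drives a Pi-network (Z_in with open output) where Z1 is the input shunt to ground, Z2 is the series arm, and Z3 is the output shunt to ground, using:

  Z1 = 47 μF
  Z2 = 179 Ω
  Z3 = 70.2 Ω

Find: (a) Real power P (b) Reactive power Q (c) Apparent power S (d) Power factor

Step 1 — Angular frequency: ω = 2π·f = 2π·9510 = 5.975e+04 rad/s.
Step 2 — Component impedances:
  Z1: Z = 1/(jωC) = -j/(ω·C) = 0 - j0.3561 Ω
  Z2: Z = R = 179 Ω
  Z3: Z = R = 70.2 Ω
Step 3 — With open output, the series arm Z2 and the output shunt Z3 appear in series to ground: Z2 + Z3 = 249.2 Ω.
Step 4 — Parallel with input shunt Z1: Z_in = Z1 || (Z2 + Z3) = 0.0005088 - j0.3561 Ω = 0.3561∠-89.9° Ω.
Step 5 — Source phasor: V = 64.9∠80.3° V = 10.93 + j63.97 V.
Step 6 — Current: I = V / Z = -179.6 + j30.97 A = 182.3∠170.2° A.
Step 7 — Complex power: S = V·I* = 16.9 - j1.183e+04 VA.
Step 8 — Real power: P = Re(S) = 16.9 W.
Step 9 — Reactive power: Q = Im(S) = -1.183e+04 VAR.
Step 10 — Apparent power: |S| = 1.183e+04 VA.
Step 11 — Power factor: PF = P/|S| = 0.001429 (leading).

(a) P = 16.9 W  (b) Q = -1.183e+04 VAR  (c) S = 1.183e+04 VA  (d) PF = 0.001429 (leading)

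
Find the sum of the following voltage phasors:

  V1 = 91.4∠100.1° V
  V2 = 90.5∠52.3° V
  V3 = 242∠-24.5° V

Step 1 — Convert each phasor to rectangular form:
  V1 = 91.4·(cos(100.1°) + j·sin(100.1°)) = -16.03 + j89.98 V
  V2 = 90.5·(cos(52.3°) + j·sin(52.3°)) = 55.34 + j71.61 V
  V3 = 242·(cos(-24.5°) + j·sin(-24.5°)) = 220.2 - j100.4 V
Step 2 — Sum components: V_total = 259.5 + j61.23 V.
Step 3 — Convert to polar: |V_total| = 266.7 V, ∠V_total = 13.3°.

V_total = 266.7∠13.3° V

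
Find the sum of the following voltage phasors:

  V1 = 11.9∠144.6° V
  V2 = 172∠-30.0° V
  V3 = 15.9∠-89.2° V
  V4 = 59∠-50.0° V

Step 1 — Convert each phasor to rectangular form:
  V1 = 11.9·(cos(144.6°) + j·sin(144.6°)) = -9.7 + j6.893 V
  V2 = 172·(cos(-30.0°) + j·sin(-30.0°)) = 149 - j86 V
  V3 = 15.9·(cos(-89.2°) + j·sin(-89.2°)) = 0.222 - j15.9 V
  V4 = 59·(cos(-50.0°) + j·sin(-50.0°)) = 37.92 - j45.2 V
Step 2 — Sum components: V_total = 177.4 - j140.2 V.
Step 3 — Convert to polar: |V_total| = 226.1 V, ∠V_total = -38.3°.

V_total = 226.1∠-38.3° V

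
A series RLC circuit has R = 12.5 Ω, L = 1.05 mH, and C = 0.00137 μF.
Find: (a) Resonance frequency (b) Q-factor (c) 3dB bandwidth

Step 1 — Resonance: ω₀ = 1/√(LC) = 1/√(0.00105·1.37e-09) = 8.338e+05 rad/s.
Step 2 — f₀ = ω₀/(2π) = 1.327e+05 Hz.
Step 3 — Series Q: Q = ω₀L/R = 8.338e+05·0.00105/12.5 = 70.04.
Step 4 — Bandwidth: Δω = ω₀/Q = 1.19e+04 rad/s; BW = Δω/(2π) = 1895 Hz.

(a) f₀ = 1.327e+05 Hz  (b) Q = 70.04  (c) BW = 1895 Hz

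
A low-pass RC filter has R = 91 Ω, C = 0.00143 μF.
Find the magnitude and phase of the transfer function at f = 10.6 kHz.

Step 1 — Angular frequency: ω = 2π·1.06e+04 = 6.66e+04 rad/s.
Step 2 — Transfer function: H(jω) = 1/(1 + jωRC).
Step 3 — Denominator: 1 + jωRC = 1 + j·6.66e+04·91·1.43e-09 = 1 + j0.008667.
Step 4 — H = 0.9999 - j0.008666.
Step 5 — Magnitude: |H| = 1 (-0.0 dB); phase: φ = -0.5°.

|H| = 1 (-0.0 dB), φ = -0.5°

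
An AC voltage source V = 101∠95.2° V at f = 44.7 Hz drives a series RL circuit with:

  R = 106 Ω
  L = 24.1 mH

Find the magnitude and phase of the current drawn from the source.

Step 1 — Angular frequency: ω = 2π·f = 2π·44.7 = 280.9 rad/s.
Step 2 — Component impedances:
  R: Z = R = 106 Ω
  L: Z = jωL = j·280.9·0.0241 = 0 + j6.769 Ω
Step 3 — Series combination: Z_total = R + L = 106 + j6.769 Ω = 106.2∠3.7° Ω.
Step 4 — Source phasor: V = 101∠95.2° V = -9.154 + j100.6 V.
Step 5 — Ohm's law: I = V / Z_total = (-9.154 + j100.6) / (106 + j6.769) = -0.02566 + j0.9505 A.
Step 6 — Convert to polar: |I| = 0.9509 A, ∠I = 91.5°.

I = 0.9509∠91.5° A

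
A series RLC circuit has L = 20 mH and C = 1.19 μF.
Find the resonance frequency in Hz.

Step 1 — Resonance condition Im(Z)=0 gives ω₀ = 1/√(LC).
Step 2 — ω₀ = 1/√(0.02·1.19e-06) = 6482 rad/s.
Step 3 — f₀ = ω₀/(2π) = 1032 Hz.

f₀ = 1032 Hz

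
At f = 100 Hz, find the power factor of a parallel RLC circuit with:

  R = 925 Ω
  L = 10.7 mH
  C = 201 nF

Step 1 — Angular frequency: ω = 2π·f = 2π·100 = 628.3 rad/s.
Step 2 — Component impedances:
  R: Z = R = 925 Ω
  L: Z = jωL = j·628.3·0.0107 = 0 + j6.723 Ω
  C: Z = 1/(jωC) = -j/(ω·C) = 0 - j7918 Ω
Step 3 — Parallel combination: 1/Z_total = 1/R + 1/L + 1/C; Z_total = 0.04894 + j6.728 Ω = 6.729∠89.6° Ω.
Step 4 — Power factor: PF = cos(φ) = Re(Z)/|Z| = 0.048944/6.7285 = 0.007274.
Step 5 — Type: Im(Z) = 6.728 ⇒ lagging (phase φ = 89.6°).

PF = 0.007274 (lagging, φ = 89.6°)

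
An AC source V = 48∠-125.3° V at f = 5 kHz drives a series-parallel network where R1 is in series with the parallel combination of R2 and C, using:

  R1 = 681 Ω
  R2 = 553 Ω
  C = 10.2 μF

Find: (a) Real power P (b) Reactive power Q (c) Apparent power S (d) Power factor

Step 1 — Angular frequency: ω = 2π·f = 2π·5000 = 3.142e+04 rad/s.
Step 2 — Component impedances:
  R1: Z = R = 681 Ω
  R2: Z = R = 553 Ω
  C: Z = 1/(jωC) = -j/(ω·C) = 0 - j3.121 Ω
Step 3 — Parallel branch: R2 || C = 1/(1/R2 + 1/C) = 0.01761 - j3.121 Ω.
Step 4 — Series with R1: Z_total = R1 + (R2 || C) = 681 - j3.121 Ω = 681∠-0.3° Ω.
Step 5 — Source phasor: V = 48∠-125.3° V = -27.74 - j39.17 V.
Step 6 — Current: I = V / Z = -0.04046 - j0.05771 A = 0.07048∠-125.0° A.
Step 7 — Complex power: S = V·I* = 3.383 - j0.0155 VA.
Step 8 — Real power: P = Re(S) = 3.383 W.
Step 9 — Reactive power: Q = Im(S) = -0.0155 VAR.
Step 10 — Apparent power: |S| = 3.383 VA.
Step 11 — Power factor: PF = P/|S| = 1 (leading).

(a) P = 3.383 W  (b) Q = -0.0155 VAR  (c) S = 3.383 VA  (d) PF = 1 (leading)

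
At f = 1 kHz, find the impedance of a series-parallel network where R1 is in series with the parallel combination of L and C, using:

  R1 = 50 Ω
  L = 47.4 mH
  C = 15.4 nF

Step 1 — Angular frequency: ω = 2π·f = 2π·1000 = 6283 rad/s.
Step 2 — Component impedances:
  R1: Z = R = 50 Ω
  L: Z = jωL = j·6283·0.0474 = 0 + j297.8 Ω
  C: Z = 1/(jωC) = -j/(ω·C) = 0 - j1.033e+04 Ω
Step 3 — Parallel branch: L || C = 1/(1/L + 1/C) = 0 + j306.7 Ω.
Step 4 — Series with R1: Z_total = R1 + (L || C) = 50 + j306.7 Ω = 310.7∠80.7° Ω.

Z = 50 + j306.7 Ω = 310.7∠80.7° Ω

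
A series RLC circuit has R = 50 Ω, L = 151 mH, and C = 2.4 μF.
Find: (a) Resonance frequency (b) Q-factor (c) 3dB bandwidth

Step 1 — Resonance: ω₀ = 1/√(LC) = 1/√(0.151·2.4e-06) = 1661 rad/s.
Step 2 — f₀ = ω₀/(2π) = 264.4 Hz.
Step 3 — Series Q: Q = ω₀L/R = 1661·0.151/50 = 5.017.
Step 4 — Bandwidth: Δω = ω₀/Q = 331.1 rad/s; BW = Δω/(2π) = 52.7 Hz.

(a) f₀ = 264.4 Hz  (b) Q = 5.017  (c) BW = 52.7 Hz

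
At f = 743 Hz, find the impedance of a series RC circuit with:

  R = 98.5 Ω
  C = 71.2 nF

Step 1 — Angular frequency: ω = 2π·f = 2π·743 = 4668 rad/s.
Step 2 — Component impedances:
  R: Z = R = 98.5 Ω
  C: Z = 1/(jωC) = -j/(ω·C) = 0 - j3009 Ω
Step 3 — Series combination: Z_total = R + C = 98.5 - j3009 Ω = 3010∠-88.1° Ω.

Z = 98.5 - j3009 Ω = 3010∠-88.1° Ω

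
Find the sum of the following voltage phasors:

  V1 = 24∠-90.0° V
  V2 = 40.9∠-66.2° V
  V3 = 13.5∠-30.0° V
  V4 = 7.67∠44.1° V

Step 1 — Convert each phasor to rectangular form:
  V1 = 24·(cos(-90.0°) + j·sin(-90.0°)) = 0 - j24 V
  V2 = 40.9·(cos(-66.2°) + j·sin(-66.2°)) = 16.51 - j37.42 V
  V3 = 13.5·(cos(-30.0°) + j·sin(-30.0°)) = 11.69 - j6.75 V
  V4 = 7.67·(cos(44.1°) + j·sin(44.1°)) = 5.508 + j5.338 V
Step 2 — Sum components: V_total = 33.7 - j62.83 V.
Step 3 — Convert to polar: |V_total| = 71.3 V, ∠V_total = -61.8°.

V_total = 71.3∠-61.8° V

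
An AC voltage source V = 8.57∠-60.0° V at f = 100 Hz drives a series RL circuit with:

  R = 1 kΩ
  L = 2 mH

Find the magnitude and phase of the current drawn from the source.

Step 1 — Angular frequency: ω = 2π·f = 2π·100 = 628.3 rad/s.
Step 2 — Component impedances:
  R: Z = R = 1000 Ω
  L: Z = jωL = j·628.3·0.002 = 0 + j1.257 Ω
Step 3 — Series combination: Z_total = R + L = 1000 + j1.257 Ω = 1000∠0.1° Ω.
Step 4 — Source phasor: V = 8.57∠-60.0° V = 4.285 - j7.422 V.
Step 5 — Ohm's law: I = V / Z_total = (4.285 - j7.422) / (1000 + j1.257) = 0.004276 - j0.007427 A.
Step 6 — Convert to polar: |I| = 0.00857 A, ∠I = -60.1°.

I = 0.00857∠-60.1° A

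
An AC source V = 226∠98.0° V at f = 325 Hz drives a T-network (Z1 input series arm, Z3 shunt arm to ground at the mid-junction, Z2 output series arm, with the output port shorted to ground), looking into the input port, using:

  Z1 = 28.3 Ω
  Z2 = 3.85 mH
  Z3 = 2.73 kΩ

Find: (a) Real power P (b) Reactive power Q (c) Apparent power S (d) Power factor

Step 1 — Angular frequency: ω = 2π·f = 2π·325 = 2042 rad/s.
Step 2 — Component impedances:
  Z1: Z = R = 28.3 Ω
  Z2: Z = jωL = j·2042·0.00385 = 0 + j7.862 Ω
  Z3: Z = R = 2730 Ω
Step 3 — With the output port shorted to ground, the output series arm Z2 runs from the junction to ground; the shunt arm Z3 also runs from the junction to ground. They appear in parallel: Z3 || Z2 = 0.02264 + j7.862 Ω.
Step 4 — Series with input arm Z1: Z_in = Z1 + (Z3 || Z2) = 28.32 + j7.862 Ω = 29.39∠15.5° Ω.
Step 5 — Source phasor: V = 226∠98.0° V = -31.45 + j223.8 V.
Step 6 — Current: I = V / Z = 1.005 + j7.623 A = 7.689∠82.5° A.
Step 7 — Complex power: S = V·I* = 1674 + j464.8 VA.
Step 8 — Real power: P = Re(S) = 1674 W.
Step 9 — Reactive power: Q = Im(S) = 464.8 VAR.
Step 10 — Apparent power: |S| = 1738 VA.
Step 11 — Power factor: PF = P/|S| = 0.9636 (lagging).

(a) P = 1674 W  (b) Q = 464.8 VAR  (c) S = 1738 VA  (d) PF = 0.9636 (lagging)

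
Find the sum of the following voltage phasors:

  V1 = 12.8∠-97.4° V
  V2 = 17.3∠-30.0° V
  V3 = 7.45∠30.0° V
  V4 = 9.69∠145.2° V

Step 1 — Convert each phasor to rectangular form:
  V1 = 12.8·(cos(-97.4°) + j·sin(-97.4°)) = -1.649 - j12.69 V
  V2 = 17.3·(cos(-30.0°) + j·sin(-30.0°)) = 14.98 - j8.65 V
  V3 = 7.45·(cos(30.0°) + j·sin(30.0°)) = 6.452 + j3.725 V
  V4 = 9.69·(cos(145.2°) + j·sin(145.2°)) = -7.957 + j5.53 V
Step 2 — Sum components: V_total = 11.83 - j12.09 V.
Step 3 — Convert to polar: |V_total| = 16.91 V, ∠V_total = -45.6°.

V_total = 16.91∠-45.6° V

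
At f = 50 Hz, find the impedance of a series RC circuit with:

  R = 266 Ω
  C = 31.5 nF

Step 1 — Angular frequency: ω = 2π·f = 2π·50 = 314.2 rad/s.
Step 2 — Component impedances:
  R: Z = R = 266 Ω
  C: Z = 1/(jωC) = -j/(ω·C) = 0 - j1.011e+05 Ω
Step 3 — Series combination: Z_total = R + C = 266 - j1.011e+05 Ω = 1.011e+05∠-89.8° Ω.

Z = 266 - j1.011e+05 Ω = 1.011e+05∠-89.8° Ω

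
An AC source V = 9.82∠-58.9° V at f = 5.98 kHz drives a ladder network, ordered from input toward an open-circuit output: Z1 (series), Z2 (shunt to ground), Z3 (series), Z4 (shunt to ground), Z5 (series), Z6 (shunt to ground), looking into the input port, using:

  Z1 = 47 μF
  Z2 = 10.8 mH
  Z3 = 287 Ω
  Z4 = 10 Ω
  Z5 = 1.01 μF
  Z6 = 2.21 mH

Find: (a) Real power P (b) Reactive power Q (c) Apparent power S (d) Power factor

Step 1 — Angular frequency: ω = 2π·f = 2π·5980 = 3.757e+04 rad/s.
Step 2 — Component impedances:
  Z1: Z = 1/(jωC) = -j/(ω·C) = 0 - j0.5663 Ω
  Z2: Z = jωL = j·3.757e+04·0.0108 = 0 + j405.8 Ω
  Z3: Z = R = 287 Ω
  Z4: Z = R = 10 Ω
  Z5: Z = 1/(jωC) = -j/(ω·C) = 0 - j26.35 Ω
  Z6: Z = jωL = j·3.757e+04·0.00221 = 0 + j83.04 Ω
Step 3 — Ladder network (open output): work backward from the far end, alternating series and parallel combinations. Z_in = 192.3 + j141.1 Ω = 238.5∠36.3° Ω.
Step 4 — Source phasor: V = 9.82∠-58.9° V = 5.072 - j8.409 V.
Step 5 — Current: I = V / Z = -0.003716 - j0.041 A = 0.04117∠-95.2° A.
Step 6 — Complex power: S = V·I* = 0.3259 + j0.2392 VA.
Step 7 — Real power: P = Re(S) = 0.3259 W.
Step 8 — Reactive power: Q = Im(S) = 0.2392 VAR.
Step 9 — Apparent power: |S| = 0.4043 VA.
Step 10 — Power factor: PF = P/|S| = 0.8061 (lagging).

(a) P = 0.3259 W  (b) Q = 0.2392 VAR  (c) S = 0.4043 VA  (d) PF = 0.8061 (lagging)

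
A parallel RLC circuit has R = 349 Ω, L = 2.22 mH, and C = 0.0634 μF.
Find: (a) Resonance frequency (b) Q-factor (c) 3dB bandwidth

Step 1 — Resonance: ω₀ = 1/√(LC) = 1/√(0.00222·6.34e-08) = 8.429e+04 rad/s.
Step 2 — f₀ = ω₀/(2π) = 1.342e+04 Hz.
Step 3 — Parallel Q: Q = R/(ω₀L) = 349/(8.429e+04·0.00222) = 1.865.
Step 4 — Bandwidth: Δω = ω₀/Q = 4.519e+04 rad/s; BW = Δω/(2π) = 7193 Hz.

(a) f₀ = 1.342e+04 Hz  (b) Q = 1.865  (c) BW = 7193 Hz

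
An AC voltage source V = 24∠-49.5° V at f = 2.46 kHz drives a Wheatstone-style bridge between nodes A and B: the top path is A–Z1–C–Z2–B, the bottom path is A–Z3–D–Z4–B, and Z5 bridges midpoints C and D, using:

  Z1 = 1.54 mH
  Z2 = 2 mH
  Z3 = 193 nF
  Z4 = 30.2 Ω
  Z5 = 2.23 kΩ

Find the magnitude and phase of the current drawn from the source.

Step 1 — Angular frequency: ω = 2π·f = 2π·2460 = 1.546e+04 rad/s.
Step 2 — Component impedances:
  Z1: Z = jωL = j·1.546e+04·0.00154 = 0 + j23.8 Ω
  Z2: Z = jωL = j·1.546e+04·0.002 = 0 + j30.91 Ω
  Z3: Z = 1/(jωC) = -j/(ω·C) = 0 - j335.2 Ω
  Z4: Z = R = 30.2 Ω
  Z5: Z = R = 2230 Ω
Step 3 — Bridge requires nodal analysis (the Z5 bridge couples midpoints C and D, so the two paths cannot be reduced to a simple series/parallel combination). Setting node B to ground and injecting 1 A at node A, the 3-node admittance system at A, C, D solves to V_A = Z_AB = 1.694 + j65.05 Ω = 65.08∠88.5° Ω.
Step 4 — Source phasor: V = 24∠-49.5° V = 15.59 - j18.25 V.
Step 5 — Ohm's law: I = V / Z_total = (15.59 - j18.25) / (1.694 + j65.05) = -0.2741 - j0.2467 A.
Step 6 — Convert to polar: |I| = 0.3688 A, ∠I = -138.0°.

I = 0.3688∠-138.0° A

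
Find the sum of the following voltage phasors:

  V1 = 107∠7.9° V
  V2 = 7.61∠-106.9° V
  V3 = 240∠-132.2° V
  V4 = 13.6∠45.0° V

Step 1 — Convert each phasor to rectangular form:
  V1 = 107·(cos(7.9°) + j·sin(7.9°)) = 106 + j14.71 V
  V2 = 7.61·(cos(-106.9°) + j·sin(-106.9°)) = -2.212 - j7.281 V
  V3 = 240·(cos(-132.2°) + j·sin(-132.2°)) = -161.2 - j177.8 V
  V4 = 13.6·(cos(45.0°) + j·sin(45.0°)) = 9.617 + j9.617 V
Step 2 — Sum components: V_total = -47.82 - j160.8 V.
Step 3 — Convert to polar: |V_total| = 167.7 V, ∠V_total = -106.6°.

V_total = 167.7∠-106.6° V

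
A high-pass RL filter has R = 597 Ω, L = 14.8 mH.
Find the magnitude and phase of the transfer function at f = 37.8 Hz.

Step 1 — Angular frequency: ω = 2π·37.8 = 237.5 rad/s.
Step 2 — Transfer function: H(jω) = jωL/(R + jωL).
Step 3 — Numerator jωL = j·3.515; denominator R + jωL = 597 + j3.515.
Step 4 — H = 3.467e-05 + j0.005888.
Step 5 — Magnitude: |H| = 0.005888 (-44.6 dB); phase: φ = 89.7°.

|H| = 0.005888 (-44.6 dB), φ = 89.7°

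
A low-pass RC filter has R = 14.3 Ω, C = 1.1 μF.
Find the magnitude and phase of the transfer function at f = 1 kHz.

Step 1 — Angular frequency: ω = 2π·1000 = 6283 rad/s.
Step 2 — Transfer function: H(jω) = 1/(1 + jωRC).
Step 3 — Denominator: 1 + jωRC = 1 + j·6283·14.3·1.1e-06 = 1 + j0.09883.
Step 4 — H = 0.9903 - j0.09788.
Step 5 — Magnitude: |H| = 0.9952 (-0.0 dB); phase: φ = -5.6°.

|H| = 0.9952 (-0.0 dB), φ = -5.6°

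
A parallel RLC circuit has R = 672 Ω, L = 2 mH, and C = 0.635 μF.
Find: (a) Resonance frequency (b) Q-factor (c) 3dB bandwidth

Step 1 — Resonance: ω₀ = 1/√(LC) = 1/√(0.002·6.35e-07) = 2.806e+04 rad/s.
Step 2 — f₀ = ω₀/(2π) = 4466 Hz.
Step 3 — Parallel Q: Q = R/(ω₀L) = 672/(2.806e+04·0.002) = 11.97.
Step 4 — Bandwidth: Δω = ω₀/Q = 2343 rad/s; BW = Δω/(2π) = 373 Hz.

(a) f₀ = 4466 Hz  (b) Q = 11.97  (c) BW = 373 Hz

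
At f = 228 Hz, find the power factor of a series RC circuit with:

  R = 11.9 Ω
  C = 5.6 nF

Step 1 — Angular frequency: ω = 2π·f = 2π·228 = 1433 rad/s.
Step 2 — Component impedances:
  R: Z = R = 11.9 Ω
  C: Z = 1/(jωC) = -j/(ω·C) = 0 - j1.247e+05 Ω
Step 3 — Series combination: Z_total = R + C = 11.9 - j1.247e+05 Ω = 1.247e+05∠-90.0° Ω.
Step 4 — Power factor: PF = cos(φ) = Re(Z)/|Z| = 11.9/1.2465e+05 = 9.547e-05.
Step 5 — Type: Im(Z) = -1.247e+05 ⇒ leading (phase φ = -90.0°).

PF = 9.547e-05 (leading, φ = -90.0°)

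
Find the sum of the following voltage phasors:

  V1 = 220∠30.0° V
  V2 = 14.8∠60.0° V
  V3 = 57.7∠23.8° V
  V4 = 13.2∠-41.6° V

Step 1 — Convert each phasor to rectangular form:
  V1 = 220·(cos(30.0°) + j·sin(30.0°)) = 190.5 + j110 V
  V2 = 14.8·(cos(60.0°) + j·sin(60.0°)) = 7.4 + j12.82 V
  V3 = 57.7·(cos(23.8°) + j·sin(23.8°)) = 52.79 + j23.28 V
  V4 = 13.2·(cos(-41.6°) + j·sin(-41.6°)) = 9.871 - j8.764 V
Step 2 — Sum components: V_total = 260.6 + j137.3 V.
Step 3 — Convert to polar: |V_total| = 294.6 V, ∠V_total = 27.8°.

V_total = 294.6∠27.8° V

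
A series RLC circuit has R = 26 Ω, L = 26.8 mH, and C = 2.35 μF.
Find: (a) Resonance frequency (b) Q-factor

Step 1 — Resonance condition Im(Z)=0 gives ω₀ = 1/√(LC).
Step 2 — ω₀ = 1/√(0.0268·2.35e-06) = 3985 rad/s.
Step 3 — f₀ = ω₀/(2π) = 634.2 Hz.
Step 4 — Series Q: Q = ω₀L/R = 3985·0.0268/26 = 4.107.

(a) f₀ = 634.2 Hz  (b) Q = 4.107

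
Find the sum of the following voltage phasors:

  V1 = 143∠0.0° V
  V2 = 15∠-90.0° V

Step 1 — Convert each phasor to rectangular form:
  V1 = 143·(cos(0.0°) + j·sin(0.0°)) = 143 V
  V2 = 15·(cos(-90.0°) + j·sin(-90.0°)) = 0 - j15 V
Step 2 — Sum components: V_total = 143 - j15 V.
Step 3 — Convert to polar: |V_total| = 143.8 V, ∠V_total = -6.0°.

V_total = 143.8∠-6.0° V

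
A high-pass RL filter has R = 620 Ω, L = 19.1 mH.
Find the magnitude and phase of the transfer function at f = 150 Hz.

Step 1 — Angular frequency: ω = 2π·150 = 942.5 rad/s.
Step 2 — Transfer function: H(jω) = jωL/(R + jωL).
Step 3 — Numerator jωL = j·18; denominator R + jωL = 620 + j18.
Step 4 — H = 0.0008423 + j0.02901.
Step 5 — Magnitude: |H| = 0.02902 (-30.7 dB); phase: φ = 88.3°.

|H| = 0.02902 (-30.7 dB), φ = 88.3°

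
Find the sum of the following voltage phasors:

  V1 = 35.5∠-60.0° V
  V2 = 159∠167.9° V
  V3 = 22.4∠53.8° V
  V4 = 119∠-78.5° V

Step 1 — Convert each phasor to rectangular form:
  V1 = 35.5·(cos(-60.0°) + j·sin(-60.0°)) = 17.75 - j30.74 V
  V2 = 159·(cos(167.9°) + j·sin(167.9°)) = -155.5 + j33.33 V
  V3 = 22.4·(cos(53.8°) + j·sin(53.8°)) = 13.23 + j18.08 V
  V4 = 119·(cos(-78.5°) + j·sin(-78.5°)) = 23.72 - j116.6 V
Step 2 — Sum components: V_total = -100.8 - j95.95 V.
Step 3 — Convert to polar: |V_total| = 139.1 V, ∠V_total = -136.4°.

V_total = 139.1∠-136.4° V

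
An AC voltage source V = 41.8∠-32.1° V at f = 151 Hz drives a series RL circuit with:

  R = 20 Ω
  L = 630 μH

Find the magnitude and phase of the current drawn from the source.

Step 1 — Angular frequency: ω = 2π·f = 2π·151 = 948.8 rad/s.
Step 2 — Component impedances:
  R: Z = R = 20 Ω
  L: Z = jωL = j·948.8·0.00063 = 0 + j0.5977 Ω
Step 3 — Series combination: Z_total = R + L = 20 + j0.5977 Ω = 20.01∠1.7° Ω.
Step 4 — Source phasor: V = 41.8∠-32.1° V = 35.41 - j22.21 V.
Step 5 — Ohm's law: I = V / Z_total = (35.41 - j22.21) / (20 + j0.5977) = 1.736 - j1.162 A.
Step 6 — Convert to polar: |I| = 2.089 A, ∠I = -33.8°.

I = 2.089∠-33.8° A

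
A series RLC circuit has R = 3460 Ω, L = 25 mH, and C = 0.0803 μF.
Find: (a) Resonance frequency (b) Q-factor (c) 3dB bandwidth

Step 1 — Resonance: ω₀ = 1/√(LC) = 1/√(0.025·8.03e-08) = 2.232e+04 rad/s.
Step 2 — f₀ = ω₀/(2π) = 3552 Hz.
Step 3 — Series Q: Q = ω₀L/R = 2.232e+04·0.025/3460 = 0.1613.
Step 4 — Bandwidth: Δω = ω₀/Q = 1.384e+05 rad/s; BW = Δω/(2π) = 2.203e+04 Hz.

(a) f₀ = 3552 Hz  (b) Q = 0.1613  (c) BW = 2.203e+04 Hz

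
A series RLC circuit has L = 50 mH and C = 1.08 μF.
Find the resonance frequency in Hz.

Step 1 — Resonance condition Im(Z)=0 gives ω₀ = 1/√(LC).
Step 2 — ω₀ = 1/√(0.05·1.08e-06) = 4303 rad/s.
Step 3 — f₀ = ω₀/(2π) = 684.9 Hz.

f₀ = 684.9 Hz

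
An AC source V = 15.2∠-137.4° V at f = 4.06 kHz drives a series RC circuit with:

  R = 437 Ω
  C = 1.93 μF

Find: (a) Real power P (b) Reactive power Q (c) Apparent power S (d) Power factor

Step 1 — Angular frequency: ω = 2π·f = 2π·4060 = 2.551e+04 rad/s.
Step 2 — Component impedances:
  R: Z = R = 437 Ω
  C: Z = 1/(jωC) = -j/(ω·C) = 0 - j20.31 Ω
Step 3 — Series combination: Z_total = R + C = 437 - j20.31 Ω = 437.5∠-2.7° Ω.
Step 4 — Source phasor: V = 15.2∠-137.4° V = -11.19 - j10.29 V.
Step 5 — Current: I = V / Z = -0.02446 - j0.02468 A = 0.03475∠-134.7° A.
Step 6 — Complex power: S = V·I* = 0.5276 - j0.02452 VA.
Step 7 — Real power: P = Re(S) = 0.5276 W.
Step 8 — Reactive power: Q = Im(S) = -0.02452 VAR.
Step 9 — Apparent power: |S| = 0.5281 VA.
Step 10 — Power factor: PF = P/|S| = 0.9989 (leading).

(a) P = 0.5276 W  (b) Q = -0.02452 VAR  (c) S = 0.5281 VA  (d) PF = 0.9989 (leading)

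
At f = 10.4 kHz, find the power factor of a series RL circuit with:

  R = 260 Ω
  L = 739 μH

Step 1 — Angular frequency: ω = 2π·f = 2π·1.04e+04 = 6.535e+04 rad/s.
Step 2 — Component impedances:
  R: Z = R = 260 Ω
  L: Z = jωL = j·6.535e+04·0.000739 = 0 + j48.29 Ω
Step 3 — Series combination: Z_total = R + L = 260 + j48.29 Ω = 264.4∠10.5° Ω.
Step 4 — Power factor: PF = cos(φ) = Re(Z)/|Z| = 260/264.45 = 0.9832.
Step 5 — Type: Im(Z) = 48.29 ⇒ lagging (phase φ = 10.5°).

PF = 0.9832 (lagging, φ = 10.5°)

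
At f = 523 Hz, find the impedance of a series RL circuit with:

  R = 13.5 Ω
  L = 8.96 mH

Step 1 — Angular frequency: ω = 2π·f = 2π·523 = 3286 rad/s.
Step 2 — Component impedances:
  R: Z = R = 13.5 Ω
  L: Z = jωL = j·3286·0.00896 = 0 + j29.44 Ω
Step 3 — Series combination: Z_total = R + L = 13.5 + j29.44 Ω = 32.39∠65.4° Ω.

Z = 13.5 + j29.44 Ω = 32.39∠65.4° Ω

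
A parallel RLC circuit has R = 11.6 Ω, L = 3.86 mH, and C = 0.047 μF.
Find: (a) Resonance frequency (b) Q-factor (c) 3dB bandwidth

Step 1 — Resonance: ω₀ = 1/√(LC) = 1/√(0.00386·4.7e-08) = 7.424e+04 rad/s.
Step 2 — f₀ = ω₀/(2π) = 1.182e+04 Hz.
Step 3 — Parallel Q: Q = R/(ω₀L) = 11.6/(7.424e+04·0.00386) = 0.04048.
Step 4 — Bandwidth: Δω = ω₀/Q = 1.834e+06 rad/s; BW = Δω/(2π) = 2.919e+05 Hz.

(a) f₀ = 1.182e+04 Hz  (b) Q = 0.04048  (c) BW = 2.919e+05 Hz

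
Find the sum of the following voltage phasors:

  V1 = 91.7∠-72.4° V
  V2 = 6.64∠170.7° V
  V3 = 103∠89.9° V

Step 1 — Convert each phasor to rectangular form:
  V1 = 91.7·(cos(-72.4°) + j·sin(-72.4°)) = 27.73 - j87.41 V
  V2 = 6.64·(cos(170.7°) + j·sin(170.7°)) = -6.553 + j1.073 V
  V3 = 103·(cos(89.9°) + j·sin(89.9°)) = 0.1798 + j103 V
Step 2 — Sum components: V_total = 21.35 + j16.67 V.
Step 3 — Convert to polar: |V_total| = 27.09 V, ∠V_total = 38.0°.

V_total = 27.09∠38.0° V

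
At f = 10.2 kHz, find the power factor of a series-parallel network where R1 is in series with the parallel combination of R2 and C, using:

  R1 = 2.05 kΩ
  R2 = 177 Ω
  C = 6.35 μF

Step 1 — Angular frequency: ω = 2π·f = 2π·1.02e+04 = 6.409e+04 rad/s.
Step 2 — Component impedances:
  R1: Z = R = 2050 Ω
  R2: Z = R = 177 Ω
  C: Z = 1/(jωC) = -j/(ω·C) = 0 - j2.457 Ω
Step 3 — Parallel branch: R2 || C = 1/(1/R2 + 1/C) = 0.03411 - j2.457 Ω.
Step 4 — Series with R1: Z_total = R1 + (R2 || C) = 2050 - j2.457 Ω = 2050∠-0.1° Ω.
Step 5 — Power factor: PF = cos(φ) = Re(Z)/|Z| = 2050/2050 = 1.
Step 6 — Type: Im(Z) = -2.457 ⇒ leading (phase φ = -0.1°).

PF = 1 (leading, φ = -0.1°)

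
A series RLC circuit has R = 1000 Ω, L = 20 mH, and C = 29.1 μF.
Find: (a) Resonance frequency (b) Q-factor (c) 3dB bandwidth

Step 1 — Resonance: ω₀ = 1/√(LC) = 1/√(0.02·2.91e-05) = 1311 rad/s.
Step 2 — f₀ = ω₀/(2π) = 208.6 Hz.
Step 3 — Series Q: Q = ω₀L/R = 1311·0.02/1000 = 0.02622.
Step 4 — Bandwidth: Δω = ω₀/Q = 5e+04 rad/s; BW = Δω/(2π) = 7958 Hz.

(a) f₀ = 208.6 Hz  (b) Q = 0.02622  (c) BW = 7958 Hz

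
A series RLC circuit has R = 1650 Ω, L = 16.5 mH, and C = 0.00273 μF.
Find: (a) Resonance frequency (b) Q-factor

Step 1 — Resonance condition Im(Z)=0 gives ω₀ = 1/√(LC).
Step 2 — ω₀ = 1/√(0.0165·2.73e-09) = 1.49e+05 rad/s.
Step 3 — f₀ = ω₀/(2π) = 2.371e+04 Hz.
Step 4 — Series Q: Q = ω₀L/R = 1.49e+05·0.0165/1650 = 1.49.

(a) f₀ = 2.371e+04 Hz  (b) Q = 1.49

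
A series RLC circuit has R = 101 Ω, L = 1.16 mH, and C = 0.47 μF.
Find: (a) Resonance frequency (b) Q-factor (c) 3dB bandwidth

Step 1 — Resonance: ω₀ = 1/√(LC) = 1/√(0.00116·4.7e-07) = 4.283e+04 rad/s.
Step 2 — f₀ = ω₀/(2π) = 6816 Hz.
Step 3 — Series Q: Q = ω₀L/R = 4.283e+04·0.00116/101 = 0.4919.
Step 4 — Bandwidth: Δω = ω₀/Q = 8.707e+04 rad/s; BW = Δω/(2π) = 1.386e+04 Hz.

(a) f₀ = 6816 Hz  (b) Q = 0.4919  (c) BW = 1.386e+04 Hz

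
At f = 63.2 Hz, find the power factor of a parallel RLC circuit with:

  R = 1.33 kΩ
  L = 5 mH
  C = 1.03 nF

Step 1 — Angular frequency: ω = 2π·f = 2π·63.2 = 397.1 rad/s.
Step 2 — Component impedances:
  R: Z = R = 1330 Ω
  L: Z = jωL = j·397.1·0.005 = 0 + j1.985 Ω
  C: Z = 1/(jωC) = -j/(ω·C) = 0 - j2.445e+06 Ω
Step 3 — Parallel combination: 1/Z_total = 1/R + 1/L + 1/C; Z_total = 0.002964 + j1.985 Ω = 1.985∠89.9° Ω.
Step 4 — Power factor: PF = cos(φ) = Re(Z)/|Z| = 0.002964/1.985 = 0.001493.
Step 5 — Type: Im(Z) = 1.985 ⇒ lagging (phase φ = 89.9°).

PF = 0.001493 (lagging, φ = 89.9°)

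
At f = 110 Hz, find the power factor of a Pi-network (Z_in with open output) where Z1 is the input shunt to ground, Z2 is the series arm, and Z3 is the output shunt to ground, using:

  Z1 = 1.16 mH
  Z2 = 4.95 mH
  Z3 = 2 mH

Step 1 — Angular frequency: ω = 2π·f = 2π·110 = 691.2 rad/s.
Step 2 — Component impedances:
  Z1: Z = jωL = j·691.2·0.00116 = 0 + j0.8017 Ω
  Z2: Z = jωL = j·691.2·0.00495 = 0 + j3.421 Ω
  Z3: Z = jωL = j·691.2·0.002 = 0 + j1.382 Ω
Step 3 — With open output, the series arm Z2 and the output shunt Z3 appear in series to ground: Z2 + Z3 = 0 + j4.803 Ω.
Step 4 — Parallel with input shunt Z1: Z_in = Z1 || (Z2 + Z3) = 0 + j0.6871 Ω = 0.6871∠90.0° Ω.
Step 5 — Power factor: PF = cos(φ) = Re(Z)/|Z| = -0/0.6871 = -0.
Step 6 — Type: Im(Z) = 0.6871 ⇒ lagging (phase φ = 90.0°).

PF = -0 (lagging, φ = 90.0°)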